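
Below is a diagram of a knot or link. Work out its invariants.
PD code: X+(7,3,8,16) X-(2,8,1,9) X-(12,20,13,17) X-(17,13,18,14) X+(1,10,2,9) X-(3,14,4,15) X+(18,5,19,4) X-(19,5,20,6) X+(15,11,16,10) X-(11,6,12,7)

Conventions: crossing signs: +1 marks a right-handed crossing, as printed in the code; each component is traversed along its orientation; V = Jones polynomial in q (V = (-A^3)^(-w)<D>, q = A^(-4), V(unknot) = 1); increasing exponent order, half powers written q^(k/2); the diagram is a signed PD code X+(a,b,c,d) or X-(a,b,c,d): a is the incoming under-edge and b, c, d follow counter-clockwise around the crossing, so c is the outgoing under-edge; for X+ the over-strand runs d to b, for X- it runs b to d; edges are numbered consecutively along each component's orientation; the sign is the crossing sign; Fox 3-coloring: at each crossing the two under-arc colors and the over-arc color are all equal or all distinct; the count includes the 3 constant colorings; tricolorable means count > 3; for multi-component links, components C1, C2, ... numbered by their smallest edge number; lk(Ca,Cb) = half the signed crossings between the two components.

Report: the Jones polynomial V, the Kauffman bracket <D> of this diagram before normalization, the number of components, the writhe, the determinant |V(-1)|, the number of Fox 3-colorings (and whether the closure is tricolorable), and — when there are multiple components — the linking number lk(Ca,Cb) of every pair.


V(q) = q^-5 + q^-3 + 1 + q^2
bracket: A^-14 + A^-6 + A^6 + A^14, w = -2
3 components, writhe -2, over 10 crossings
lk(C1,C2) = 0
linking number lk(C1,C3) = 0
lk(C2,C3): -1
det 0, colorings 9 of 3^10 — tricolorable
observation: w = -2 shifts under R1 moves; the (-A^3)^(2) factor cancels that in V


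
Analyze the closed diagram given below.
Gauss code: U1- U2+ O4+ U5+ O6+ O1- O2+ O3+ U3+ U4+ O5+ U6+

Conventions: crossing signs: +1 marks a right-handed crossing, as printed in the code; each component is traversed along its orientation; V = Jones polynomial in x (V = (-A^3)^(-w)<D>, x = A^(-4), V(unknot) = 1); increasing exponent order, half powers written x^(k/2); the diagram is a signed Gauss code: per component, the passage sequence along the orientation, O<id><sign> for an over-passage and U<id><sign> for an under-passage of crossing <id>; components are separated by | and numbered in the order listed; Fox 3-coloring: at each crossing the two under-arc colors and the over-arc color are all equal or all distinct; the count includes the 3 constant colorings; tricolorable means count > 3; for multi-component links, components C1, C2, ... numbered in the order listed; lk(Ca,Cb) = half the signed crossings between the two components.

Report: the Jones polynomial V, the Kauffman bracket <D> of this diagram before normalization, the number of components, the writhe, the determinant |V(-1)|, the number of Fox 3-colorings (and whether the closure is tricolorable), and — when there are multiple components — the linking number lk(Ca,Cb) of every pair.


V(x) = x + x^3 - x^4
bracket: -A^-4 + 1 + A^8, w = +4
1 component, writhe +4, over 6 crossings
det 3, colorings 9 of 3^6 — tricolorable
observation: |V(-1)| = 3: so tricolorable, since 3 divides 3


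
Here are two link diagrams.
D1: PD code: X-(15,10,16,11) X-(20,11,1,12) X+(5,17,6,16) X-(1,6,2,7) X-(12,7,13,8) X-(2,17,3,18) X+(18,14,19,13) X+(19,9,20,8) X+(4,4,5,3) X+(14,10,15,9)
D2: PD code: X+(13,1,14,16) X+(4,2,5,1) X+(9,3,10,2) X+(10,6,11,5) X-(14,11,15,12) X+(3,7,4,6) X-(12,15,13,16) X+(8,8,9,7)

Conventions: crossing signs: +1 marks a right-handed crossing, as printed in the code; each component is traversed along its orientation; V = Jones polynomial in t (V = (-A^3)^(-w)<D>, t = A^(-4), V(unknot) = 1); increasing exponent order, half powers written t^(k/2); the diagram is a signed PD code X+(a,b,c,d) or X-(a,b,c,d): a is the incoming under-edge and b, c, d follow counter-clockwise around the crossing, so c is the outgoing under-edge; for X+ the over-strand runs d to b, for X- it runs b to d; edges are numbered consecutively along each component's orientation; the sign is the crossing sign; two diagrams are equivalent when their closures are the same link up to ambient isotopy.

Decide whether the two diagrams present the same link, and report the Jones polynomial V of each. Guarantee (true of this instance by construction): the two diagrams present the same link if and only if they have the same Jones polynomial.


same link: no
V(D1) = 1  [10 crossings, <D> = 1, w = 0]
V(D2) = t + t^3 - t^4  (w +4, c 8, <D> = -A^-4 + 1 + A^8)
note: comparing 2 Jones polynomials yields 2 groups


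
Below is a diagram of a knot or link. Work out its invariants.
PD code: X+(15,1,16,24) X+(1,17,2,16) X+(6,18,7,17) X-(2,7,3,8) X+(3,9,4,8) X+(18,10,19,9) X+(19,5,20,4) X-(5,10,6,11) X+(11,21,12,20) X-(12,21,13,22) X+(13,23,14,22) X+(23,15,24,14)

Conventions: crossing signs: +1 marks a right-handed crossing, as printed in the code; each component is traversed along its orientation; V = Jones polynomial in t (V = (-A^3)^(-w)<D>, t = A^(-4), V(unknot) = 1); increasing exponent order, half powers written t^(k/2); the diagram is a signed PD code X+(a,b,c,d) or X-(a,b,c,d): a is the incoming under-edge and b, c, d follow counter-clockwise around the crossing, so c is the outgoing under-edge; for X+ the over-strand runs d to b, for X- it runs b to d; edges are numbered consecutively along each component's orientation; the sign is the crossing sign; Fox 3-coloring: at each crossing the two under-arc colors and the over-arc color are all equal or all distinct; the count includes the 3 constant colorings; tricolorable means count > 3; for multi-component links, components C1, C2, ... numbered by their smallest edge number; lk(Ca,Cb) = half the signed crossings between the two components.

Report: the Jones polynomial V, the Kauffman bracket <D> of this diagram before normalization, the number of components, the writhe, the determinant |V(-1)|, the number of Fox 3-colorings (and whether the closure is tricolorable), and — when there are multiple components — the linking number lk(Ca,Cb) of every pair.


V(t) = t^2 - t^3 + 2t^4 - 2t^5 + 3t^6 - 2t^7 + t^8 - t^9
bracket: -A^-18 + A^-14 - 2A^-10 + 3A^-6 - 2A^-2 + 2A^2 - A^6 + A^10, w = +6
1 component, writhe +6, over 12 crossings
det 13, colorings 3 of 3^12 — not tricolorable
observation: det 13 = |V(-1)|; not divisible by 3, so not tricolorable


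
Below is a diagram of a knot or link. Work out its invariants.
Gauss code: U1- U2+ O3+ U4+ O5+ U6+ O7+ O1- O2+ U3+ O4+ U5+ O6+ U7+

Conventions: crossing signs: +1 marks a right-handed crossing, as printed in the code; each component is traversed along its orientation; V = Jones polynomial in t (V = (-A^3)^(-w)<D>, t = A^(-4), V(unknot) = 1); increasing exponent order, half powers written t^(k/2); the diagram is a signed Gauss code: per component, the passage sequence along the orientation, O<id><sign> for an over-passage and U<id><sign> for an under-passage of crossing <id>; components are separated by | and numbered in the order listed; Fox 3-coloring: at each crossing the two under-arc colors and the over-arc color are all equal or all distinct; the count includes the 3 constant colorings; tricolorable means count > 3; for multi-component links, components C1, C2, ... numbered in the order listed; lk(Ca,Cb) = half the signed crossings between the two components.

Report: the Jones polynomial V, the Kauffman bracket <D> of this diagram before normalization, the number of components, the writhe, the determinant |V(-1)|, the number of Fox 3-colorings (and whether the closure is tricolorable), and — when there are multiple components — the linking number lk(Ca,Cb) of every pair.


V(t) = t^2 + t^4 - t^5 + t^6 - t^7
bracket: A^-13 - A^-9 + A^-5 - A^-1 - A^7, w = +5
1 component, writhe +5, over 7 crossings
det 5, colorings 3 of 3^7 — not tricolorable
observation: |V(-1)| = 5: so not tricolorable, since 3 does not divide 5


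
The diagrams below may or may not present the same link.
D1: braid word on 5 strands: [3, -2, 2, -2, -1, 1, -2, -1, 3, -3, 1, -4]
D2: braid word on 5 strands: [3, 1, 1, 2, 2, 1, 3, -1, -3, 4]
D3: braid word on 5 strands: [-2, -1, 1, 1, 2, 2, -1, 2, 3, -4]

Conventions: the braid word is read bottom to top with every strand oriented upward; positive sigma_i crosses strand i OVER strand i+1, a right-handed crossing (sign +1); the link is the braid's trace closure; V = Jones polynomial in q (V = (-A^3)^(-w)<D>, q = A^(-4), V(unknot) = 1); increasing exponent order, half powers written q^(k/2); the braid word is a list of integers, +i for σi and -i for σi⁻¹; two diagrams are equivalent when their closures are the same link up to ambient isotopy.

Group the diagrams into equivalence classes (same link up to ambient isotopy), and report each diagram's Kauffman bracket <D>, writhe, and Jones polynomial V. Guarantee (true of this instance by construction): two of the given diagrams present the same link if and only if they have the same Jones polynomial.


equivalence classes: {D1} | {D2} | {D3}
D1 (bracket A^-6 + A^-2 + A^2 + A^6; 12 crossings at w = -2): V = q^-3 + q^-2 + q^-1 + 1
D2 (bracket A^-2 + 2A^6 + A^14; 10 crossings at w = +6): V = q + 2q^3 + q^5
V(D3) = 1 + q + q^2 + q^3  (w +2, c 10, <D> = A^-6 + A^-2 + A^2 + A^6)
observation: V(q) takes 3 values over 3 diagrams, fixing the grouping


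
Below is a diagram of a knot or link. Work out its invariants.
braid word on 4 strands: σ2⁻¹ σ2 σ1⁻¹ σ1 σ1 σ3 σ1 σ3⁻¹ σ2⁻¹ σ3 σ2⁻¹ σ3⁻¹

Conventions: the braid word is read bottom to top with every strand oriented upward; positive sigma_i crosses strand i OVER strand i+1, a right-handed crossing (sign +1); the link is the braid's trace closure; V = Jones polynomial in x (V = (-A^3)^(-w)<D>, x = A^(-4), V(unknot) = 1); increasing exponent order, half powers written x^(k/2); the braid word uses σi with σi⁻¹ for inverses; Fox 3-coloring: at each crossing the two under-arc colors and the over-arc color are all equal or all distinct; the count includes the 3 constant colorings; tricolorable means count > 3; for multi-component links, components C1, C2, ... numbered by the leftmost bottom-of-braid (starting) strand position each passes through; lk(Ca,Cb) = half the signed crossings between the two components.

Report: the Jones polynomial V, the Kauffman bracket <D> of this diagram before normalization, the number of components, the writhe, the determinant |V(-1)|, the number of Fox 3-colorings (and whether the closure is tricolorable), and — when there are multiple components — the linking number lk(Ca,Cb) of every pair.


Jones polynomial: V(x) = -x^(1/2) - x^(5/2)
<D> = -A^-10 - A^-2; writhe 0
components 2, writhe 0 (12 crossings)
linking number lk(C1,C2) = +1
3-colorings: 3 of 3^12, det 2 — not tricolorable
note: summing lk over 1 pair gives +1


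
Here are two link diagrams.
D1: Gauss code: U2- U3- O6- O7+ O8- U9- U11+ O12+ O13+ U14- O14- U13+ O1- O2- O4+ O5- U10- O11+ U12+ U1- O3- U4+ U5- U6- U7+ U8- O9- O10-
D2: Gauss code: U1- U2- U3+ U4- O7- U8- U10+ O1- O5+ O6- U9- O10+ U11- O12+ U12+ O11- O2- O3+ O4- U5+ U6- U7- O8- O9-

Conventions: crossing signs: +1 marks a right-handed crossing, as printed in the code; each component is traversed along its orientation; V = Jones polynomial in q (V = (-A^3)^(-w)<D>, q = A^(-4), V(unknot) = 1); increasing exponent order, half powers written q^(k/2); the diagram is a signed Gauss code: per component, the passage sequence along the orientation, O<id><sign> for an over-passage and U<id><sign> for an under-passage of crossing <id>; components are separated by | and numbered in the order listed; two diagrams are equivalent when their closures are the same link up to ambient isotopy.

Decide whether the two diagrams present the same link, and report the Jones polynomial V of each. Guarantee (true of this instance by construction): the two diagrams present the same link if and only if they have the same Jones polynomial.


same link: yes
V(D1) = -q^-6 + q^-5 - q^-4 + 2q^-3 - q^-2 + q^-1  [14 crossings, <D> = A^-8 - A^-4 + 2 - A^4 + A^8 - A^12, w = -4]
V(D2) = -q^-6 + q^-5 - q^-4 + 2q^-3 - q^-2 + q^-1  [12 crossings, <D> = A^-8 - A^-4 + 2 - A^4 + A^8 - A^12, w = -4]
insight: from 14 to 12 crossings by R-moves: one link, two diagrams


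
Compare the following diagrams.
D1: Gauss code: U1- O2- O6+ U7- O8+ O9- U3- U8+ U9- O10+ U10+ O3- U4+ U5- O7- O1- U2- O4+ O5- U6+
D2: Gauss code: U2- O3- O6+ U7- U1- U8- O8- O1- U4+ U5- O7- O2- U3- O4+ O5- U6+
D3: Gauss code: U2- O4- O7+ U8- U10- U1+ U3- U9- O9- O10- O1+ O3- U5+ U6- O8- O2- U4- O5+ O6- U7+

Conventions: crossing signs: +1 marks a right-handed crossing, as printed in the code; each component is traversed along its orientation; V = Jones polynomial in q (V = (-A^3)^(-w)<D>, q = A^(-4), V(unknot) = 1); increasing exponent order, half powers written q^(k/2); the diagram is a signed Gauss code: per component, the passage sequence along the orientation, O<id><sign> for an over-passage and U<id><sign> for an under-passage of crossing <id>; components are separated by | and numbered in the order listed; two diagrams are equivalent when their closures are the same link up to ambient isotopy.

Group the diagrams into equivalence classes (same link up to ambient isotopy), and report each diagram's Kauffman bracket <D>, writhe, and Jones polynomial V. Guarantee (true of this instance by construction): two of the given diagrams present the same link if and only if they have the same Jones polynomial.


grouping into links: {D1, D2, D3}
V(D1) = 1  (w -2, c 10, <D> = A^-6)
V(D2) = 1  (w -4, c 8, <D> = A^-12)
D3 (bracket A^-12; 10 crossings at w = -4): V = 1
why: one V(q) for all 3 diagrams — one class (guaranteed)


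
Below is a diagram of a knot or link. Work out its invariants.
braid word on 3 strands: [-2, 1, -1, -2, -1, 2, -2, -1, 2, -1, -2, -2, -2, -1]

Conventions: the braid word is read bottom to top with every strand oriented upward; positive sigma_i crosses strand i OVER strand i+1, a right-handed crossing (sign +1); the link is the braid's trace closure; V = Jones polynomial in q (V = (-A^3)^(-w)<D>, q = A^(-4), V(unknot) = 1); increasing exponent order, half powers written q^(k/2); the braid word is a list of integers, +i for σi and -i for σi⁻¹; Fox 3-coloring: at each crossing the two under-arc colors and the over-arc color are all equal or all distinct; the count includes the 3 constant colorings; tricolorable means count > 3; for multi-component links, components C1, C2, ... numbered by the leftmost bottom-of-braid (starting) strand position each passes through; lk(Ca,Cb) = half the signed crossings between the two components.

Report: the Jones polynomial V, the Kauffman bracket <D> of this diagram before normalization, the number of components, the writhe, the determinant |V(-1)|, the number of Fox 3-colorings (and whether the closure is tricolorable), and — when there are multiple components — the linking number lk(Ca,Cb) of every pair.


Jones polynomial: V(q) = -q^-8 + q^-5 + q^-3
<D> = A^-12 + A^-4 - A^8; writhe -8
components 1, writhe -8 (14 crossings)
3-colorings: 9 of 3^14, det 3 — tricolorable
note: V spans 5 powers of q: at least 5 crossings in any diagram


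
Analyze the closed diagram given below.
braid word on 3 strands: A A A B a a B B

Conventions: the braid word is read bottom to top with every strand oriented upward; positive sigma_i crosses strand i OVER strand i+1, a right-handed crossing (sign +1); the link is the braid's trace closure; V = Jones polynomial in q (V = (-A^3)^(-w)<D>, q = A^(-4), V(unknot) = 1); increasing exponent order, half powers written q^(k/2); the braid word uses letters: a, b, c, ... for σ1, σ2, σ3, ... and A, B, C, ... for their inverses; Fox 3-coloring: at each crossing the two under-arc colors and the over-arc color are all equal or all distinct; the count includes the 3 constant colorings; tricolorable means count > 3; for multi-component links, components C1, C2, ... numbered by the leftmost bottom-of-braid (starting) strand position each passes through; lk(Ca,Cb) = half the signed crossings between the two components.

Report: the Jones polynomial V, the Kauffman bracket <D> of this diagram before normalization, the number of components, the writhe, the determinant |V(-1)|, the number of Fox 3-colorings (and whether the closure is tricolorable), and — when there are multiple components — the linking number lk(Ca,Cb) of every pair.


Jones polynomial: V(q) = q^-7 - 2q^-6 + 2q^-5 - 3q^-4 + 3q^-3 - 2q^-2 + 2q^-1
<D> = 2A^-8 - 2A^-4 + 3 - 3A^4 + 2A^8 - 2A^12 + A^16; writhe -4
components 1, writhe -4 (8 crossings)
3-colorings: 9 of 3^8, det 15 — tricolorable
note: w = -4 shifts under R1 moves; the (-A^3)^(4) factor cancels that in V


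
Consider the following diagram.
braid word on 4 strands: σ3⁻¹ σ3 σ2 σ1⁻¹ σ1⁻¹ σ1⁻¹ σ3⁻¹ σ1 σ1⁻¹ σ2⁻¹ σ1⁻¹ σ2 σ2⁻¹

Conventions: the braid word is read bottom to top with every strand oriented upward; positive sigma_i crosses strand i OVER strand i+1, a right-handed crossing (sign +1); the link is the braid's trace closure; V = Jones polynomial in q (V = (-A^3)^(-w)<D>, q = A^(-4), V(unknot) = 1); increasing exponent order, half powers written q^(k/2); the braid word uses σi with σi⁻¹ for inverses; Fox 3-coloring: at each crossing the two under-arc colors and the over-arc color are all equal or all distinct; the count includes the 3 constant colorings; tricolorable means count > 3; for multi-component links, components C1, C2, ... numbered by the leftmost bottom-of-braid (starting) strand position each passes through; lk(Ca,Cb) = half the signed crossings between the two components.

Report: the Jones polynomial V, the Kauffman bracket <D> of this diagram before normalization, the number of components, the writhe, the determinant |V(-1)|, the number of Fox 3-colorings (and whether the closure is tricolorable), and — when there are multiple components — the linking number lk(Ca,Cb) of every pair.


Jones polynomial: V(q) = -q^-4 + q^-3 + q^-1
<D> = -A^-11 - A^-3 + A; writhe -5
components 1, writhe -5 (13 crossings)
3-colorings: 9 of 3^13, det 3 — tricolorable
note: w = -5 shifts under R1 moves; the (-A^3)^(5) factor cancels that in V


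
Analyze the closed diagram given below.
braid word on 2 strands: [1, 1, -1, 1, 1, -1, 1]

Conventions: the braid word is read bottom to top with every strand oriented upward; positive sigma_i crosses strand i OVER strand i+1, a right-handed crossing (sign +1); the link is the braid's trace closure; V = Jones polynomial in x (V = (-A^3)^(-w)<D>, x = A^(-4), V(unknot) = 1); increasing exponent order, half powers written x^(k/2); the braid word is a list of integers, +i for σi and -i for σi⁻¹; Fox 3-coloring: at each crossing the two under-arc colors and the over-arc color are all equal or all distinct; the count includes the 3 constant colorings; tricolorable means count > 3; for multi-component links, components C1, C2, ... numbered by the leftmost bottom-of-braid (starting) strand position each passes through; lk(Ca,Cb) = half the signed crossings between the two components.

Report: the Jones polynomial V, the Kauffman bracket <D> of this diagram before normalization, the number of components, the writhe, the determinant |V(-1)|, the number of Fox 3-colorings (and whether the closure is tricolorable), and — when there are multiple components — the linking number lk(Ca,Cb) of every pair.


V(x) = x + x^3 - x^4
bracket: A^-7 - A^-3 - A^5, w = +3
1 component, writhe +3, over 7 crossings
det 3, colorings 9 of 3^7 — tricolorable
observation: inverse pairs cancel, leaving σ1 σ1 σ1


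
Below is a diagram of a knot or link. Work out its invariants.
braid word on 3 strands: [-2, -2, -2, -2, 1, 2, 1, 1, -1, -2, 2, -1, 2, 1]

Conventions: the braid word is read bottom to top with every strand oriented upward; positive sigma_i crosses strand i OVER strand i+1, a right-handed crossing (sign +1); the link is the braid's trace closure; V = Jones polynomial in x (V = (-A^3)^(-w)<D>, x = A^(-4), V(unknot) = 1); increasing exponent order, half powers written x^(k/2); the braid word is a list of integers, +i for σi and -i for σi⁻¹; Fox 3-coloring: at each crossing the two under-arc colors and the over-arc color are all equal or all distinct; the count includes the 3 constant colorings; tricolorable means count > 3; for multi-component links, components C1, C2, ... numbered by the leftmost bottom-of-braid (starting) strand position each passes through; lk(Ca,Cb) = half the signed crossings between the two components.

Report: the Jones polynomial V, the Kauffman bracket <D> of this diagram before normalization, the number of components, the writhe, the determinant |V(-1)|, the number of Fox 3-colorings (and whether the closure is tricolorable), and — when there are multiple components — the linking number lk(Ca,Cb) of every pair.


V = x^-3 + x^-1 + x + x^3
<D> = A^-12 + A^-4 + A^4 + A^12 (w = 0)
3 components over 14 crossings, w = 0
lk(C1,C2): +1
lk(C1,C3) = +1
linking number lk(C2,C3) = -2
3 Fox colorings among 3^14, |V(-1)| = 4: not tricolorable
why: |V(-1)| = 4: so not tricolorable, since 3 does not divide 4


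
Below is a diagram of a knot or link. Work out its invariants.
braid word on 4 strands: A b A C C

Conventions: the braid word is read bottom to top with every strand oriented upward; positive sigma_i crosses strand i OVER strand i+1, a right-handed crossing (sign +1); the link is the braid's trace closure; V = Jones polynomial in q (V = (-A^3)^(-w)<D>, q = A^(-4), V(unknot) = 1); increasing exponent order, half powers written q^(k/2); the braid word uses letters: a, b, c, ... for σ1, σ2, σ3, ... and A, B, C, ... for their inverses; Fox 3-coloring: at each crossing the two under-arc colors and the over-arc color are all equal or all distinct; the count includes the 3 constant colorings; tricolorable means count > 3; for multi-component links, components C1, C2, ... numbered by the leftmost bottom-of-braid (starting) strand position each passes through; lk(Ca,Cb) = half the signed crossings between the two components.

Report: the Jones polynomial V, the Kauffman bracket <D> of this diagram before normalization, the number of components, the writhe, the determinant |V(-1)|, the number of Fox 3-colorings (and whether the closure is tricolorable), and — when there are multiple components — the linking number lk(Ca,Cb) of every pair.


Jones polynomial: V(q) = q^-5 + 2q^-3 + q^-1
<D> = -A^-5 - 2A^3 - A^11; writhe -3
components 3, writhe -3 (5 crossings)
linking number lk(C1,C2) = -1
lk(C1,C3): -1
lk(C2,C3) = 0
3-colorings: 3 of 3^5, det 4 — not tricolorable
note: |V(-1)| = 4: so not tricolorable, since 3 does not divide 4


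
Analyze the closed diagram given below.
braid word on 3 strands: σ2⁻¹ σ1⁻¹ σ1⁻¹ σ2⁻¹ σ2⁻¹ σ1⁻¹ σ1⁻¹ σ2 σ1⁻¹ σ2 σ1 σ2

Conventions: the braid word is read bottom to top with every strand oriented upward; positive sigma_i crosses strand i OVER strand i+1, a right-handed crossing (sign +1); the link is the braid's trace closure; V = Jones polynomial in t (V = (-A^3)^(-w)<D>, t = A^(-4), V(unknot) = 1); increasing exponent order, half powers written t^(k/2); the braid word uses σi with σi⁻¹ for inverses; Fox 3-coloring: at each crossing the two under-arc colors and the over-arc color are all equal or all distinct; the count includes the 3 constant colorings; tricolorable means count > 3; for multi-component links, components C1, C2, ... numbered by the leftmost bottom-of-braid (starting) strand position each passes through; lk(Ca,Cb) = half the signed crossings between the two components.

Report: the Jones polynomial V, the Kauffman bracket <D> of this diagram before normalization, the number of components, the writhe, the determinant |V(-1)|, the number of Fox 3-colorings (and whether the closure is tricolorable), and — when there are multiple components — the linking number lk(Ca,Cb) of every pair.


V = t^-7 - 2t^-6 + 2t^-5 - 3t^-4 + 3t^-3 - 2t^-2 + 2t^-1
<D> = 2A^-8 - 2A^-4 + 3 - 3A^4 + 2A^8 - 2A^12 + A^16 (w = -4)
1 component over 12 crossings, w = -4
9 Fox colorings among 3^12, |V(-1)| = 15: tricolorable
why: det 15 = |V(-1)|; divisible by 3, so tricolorable


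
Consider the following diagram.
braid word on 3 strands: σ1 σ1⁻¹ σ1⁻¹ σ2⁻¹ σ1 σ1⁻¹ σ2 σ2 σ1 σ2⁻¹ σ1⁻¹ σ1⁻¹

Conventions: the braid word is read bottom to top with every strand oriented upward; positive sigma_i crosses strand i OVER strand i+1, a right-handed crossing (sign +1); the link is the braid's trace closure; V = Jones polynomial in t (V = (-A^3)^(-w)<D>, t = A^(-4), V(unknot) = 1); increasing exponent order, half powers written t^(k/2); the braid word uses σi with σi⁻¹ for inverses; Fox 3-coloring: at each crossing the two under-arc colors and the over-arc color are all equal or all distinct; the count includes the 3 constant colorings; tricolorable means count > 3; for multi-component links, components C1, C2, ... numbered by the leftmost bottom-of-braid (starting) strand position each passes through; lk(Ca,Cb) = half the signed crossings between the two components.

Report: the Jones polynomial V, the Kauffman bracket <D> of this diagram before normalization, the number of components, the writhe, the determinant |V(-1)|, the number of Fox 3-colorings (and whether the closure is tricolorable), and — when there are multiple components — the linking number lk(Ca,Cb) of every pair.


V(t) = -t^-4 + t^-3 + t^-1
bracket: A^-2 + A^6 - A^10, w = -2
1 component, writhe -2, over 12 crossings
det 3, colorings 9 of 3^12 — tricolorable
observation: w = -2 shifts under R1 moves; the (-A^3)^(2) factor cancels that in V


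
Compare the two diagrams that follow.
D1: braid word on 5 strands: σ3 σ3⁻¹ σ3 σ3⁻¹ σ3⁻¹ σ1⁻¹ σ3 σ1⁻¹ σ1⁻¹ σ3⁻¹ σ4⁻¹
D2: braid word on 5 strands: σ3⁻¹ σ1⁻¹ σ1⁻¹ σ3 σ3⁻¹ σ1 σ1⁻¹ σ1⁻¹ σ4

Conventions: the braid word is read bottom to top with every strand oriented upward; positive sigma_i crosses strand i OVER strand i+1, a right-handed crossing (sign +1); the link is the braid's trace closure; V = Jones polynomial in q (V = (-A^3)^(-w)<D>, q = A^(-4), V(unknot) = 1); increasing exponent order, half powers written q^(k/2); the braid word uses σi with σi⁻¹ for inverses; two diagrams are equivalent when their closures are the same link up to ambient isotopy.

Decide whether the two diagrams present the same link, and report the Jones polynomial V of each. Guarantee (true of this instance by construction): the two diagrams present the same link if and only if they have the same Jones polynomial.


equivalent: yes
V(D1) = q^(-9/2) - q^(-5/2) - q^(-3/2) - q^(-1/2)  (w -5, c 11, <D> = A^-13 + A^-9 + A^-5 - A^3)
D2 (bracket A^-7 + A^-3 + A - A^9; 9 crossings at w = -3): V = q^(-9/2) - q^(-5/2) - q^(-3/2) - q^(-1/2)
why: from 11 to 9 crossings by R-moves: one link, two diagrams


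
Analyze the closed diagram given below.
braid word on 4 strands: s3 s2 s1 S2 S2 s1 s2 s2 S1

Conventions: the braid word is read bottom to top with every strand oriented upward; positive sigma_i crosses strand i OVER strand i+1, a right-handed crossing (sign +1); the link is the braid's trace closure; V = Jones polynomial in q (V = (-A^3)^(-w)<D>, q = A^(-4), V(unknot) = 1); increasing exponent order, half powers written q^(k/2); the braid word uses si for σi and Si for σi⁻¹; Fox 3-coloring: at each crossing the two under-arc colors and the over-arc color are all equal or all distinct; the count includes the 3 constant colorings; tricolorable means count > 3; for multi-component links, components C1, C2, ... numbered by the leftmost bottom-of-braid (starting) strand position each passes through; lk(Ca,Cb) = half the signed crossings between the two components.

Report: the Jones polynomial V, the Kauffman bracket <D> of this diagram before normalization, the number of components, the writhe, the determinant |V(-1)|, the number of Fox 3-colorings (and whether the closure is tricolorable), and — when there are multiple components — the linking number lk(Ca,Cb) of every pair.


Jones polynomial: V(q) = -q^-1 + 2 - q + 2q^2 - q^3 + q^4 - q^5
<D> = A^-11 - A^-7 + A^-3 - 2A + A^5 - 2A^9 + A^13; writhe +3
components 1, writhe +3 (9 crossings)
3-colorings: 9 of 3^9, det 9 — tricolorable
note: w = +3 (over 9 crossings) is diagram-only; (-A^3)^(-3) removes it from V


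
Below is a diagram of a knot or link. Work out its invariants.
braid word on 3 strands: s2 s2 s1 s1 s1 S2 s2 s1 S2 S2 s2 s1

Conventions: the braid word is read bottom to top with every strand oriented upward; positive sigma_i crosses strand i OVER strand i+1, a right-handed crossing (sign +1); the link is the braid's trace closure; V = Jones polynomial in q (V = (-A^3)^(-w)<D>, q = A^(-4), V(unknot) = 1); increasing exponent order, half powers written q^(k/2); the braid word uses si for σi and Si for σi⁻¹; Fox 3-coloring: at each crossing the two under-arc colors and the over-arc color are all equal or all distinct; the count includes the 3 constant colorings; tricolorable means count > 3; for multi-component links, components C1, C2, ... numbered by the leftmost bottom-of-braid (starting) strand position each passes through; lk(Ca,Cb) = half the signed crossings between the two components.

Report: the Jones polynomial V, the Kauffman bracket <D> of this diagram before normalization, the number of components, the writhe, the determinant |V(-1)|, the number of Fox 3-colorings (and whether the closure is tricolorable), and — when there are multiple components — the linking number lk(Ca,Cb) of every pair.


V(q) = q^2 - q^3 + 2q^4 - 2q^5 + 3q^6 - 2q^7 + q^8 - q^9
bracket: -A^-18 + A^-14 - 2A^-10 + 3A^-6 - 2A^-2 + 2A^2 - A^6 + A^10, w = +6
1 component, writhe +6, over 12 crossings
det 13, colorings 3 of 3^12 — not tricolorable
observation: |V(-1)| = 13: so not tricolorable, since 3 does not divide 13


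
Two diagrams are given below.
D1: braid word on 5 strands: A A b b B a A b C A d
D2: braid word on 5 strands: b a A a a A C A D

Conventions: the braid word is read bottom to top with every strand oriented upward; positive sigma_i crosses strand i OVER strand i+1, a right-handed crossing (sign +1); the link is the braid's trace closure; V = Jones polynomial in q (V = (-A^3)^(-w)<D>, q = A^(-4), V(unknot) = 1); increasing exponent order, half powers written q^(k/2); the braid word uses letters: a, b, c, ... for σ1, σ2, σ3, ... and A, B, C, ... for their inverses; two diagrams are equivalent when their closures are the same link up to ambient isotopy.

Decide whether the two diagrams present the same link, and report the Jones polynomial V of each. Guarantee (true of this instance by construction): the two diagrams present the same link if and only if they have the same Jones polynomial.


equivalent: no
D1 (bracket A^-9 + 2A^-1 - A^3 + A^7 - A^11; 11 crossings at w = -1): V = q^(-7/2) - q^(-5/2) + q^(-3/2) - 2q^(-1/2) - q^(3/2)
D2 (bracket A^-5 + A^-1; 9 crossings at w = -1): V = -q^(-1/2) - q^(1/2)
key observation: 2 values of V(q) split the 2 diagrams


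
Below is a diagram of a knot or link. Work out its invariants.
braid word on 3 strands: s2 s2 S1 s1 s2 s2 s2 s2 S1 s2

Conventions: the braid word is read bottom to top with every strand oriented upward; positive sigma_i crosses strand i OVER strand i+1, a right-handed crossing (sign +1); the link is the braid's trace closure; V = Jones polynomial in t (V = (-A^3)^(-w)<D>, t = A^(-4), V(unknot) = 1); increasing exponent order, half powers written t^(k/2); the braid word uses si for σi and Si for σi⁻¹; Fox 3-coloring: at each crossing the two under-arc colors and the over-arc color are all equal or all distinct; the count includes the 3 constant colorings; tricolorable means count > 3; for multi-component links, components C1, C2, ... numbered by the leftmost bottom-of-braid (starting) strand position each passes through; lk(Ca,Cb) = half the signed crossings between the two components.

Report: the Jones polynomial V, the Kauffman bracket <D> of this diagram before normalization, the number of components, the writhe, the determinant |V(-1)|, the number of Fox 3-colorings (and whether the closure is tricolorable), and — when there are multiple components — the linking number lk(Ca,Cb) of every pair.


V = t^3 + t^5 - t^6 + t^7 - t^8 + t^9 - t^10
<D> = -A^-22 + A^-18 - A^-14 + A^-10 - A^-6 + A^-2 + A^6 (w = +6)
1 component over 10 crossings, w = +6
3 Fox colorings among 3^10, |V(-1)| = 7: not tricolorable
why: V spans 7 powers of t: at least 7 crossings in any diagram


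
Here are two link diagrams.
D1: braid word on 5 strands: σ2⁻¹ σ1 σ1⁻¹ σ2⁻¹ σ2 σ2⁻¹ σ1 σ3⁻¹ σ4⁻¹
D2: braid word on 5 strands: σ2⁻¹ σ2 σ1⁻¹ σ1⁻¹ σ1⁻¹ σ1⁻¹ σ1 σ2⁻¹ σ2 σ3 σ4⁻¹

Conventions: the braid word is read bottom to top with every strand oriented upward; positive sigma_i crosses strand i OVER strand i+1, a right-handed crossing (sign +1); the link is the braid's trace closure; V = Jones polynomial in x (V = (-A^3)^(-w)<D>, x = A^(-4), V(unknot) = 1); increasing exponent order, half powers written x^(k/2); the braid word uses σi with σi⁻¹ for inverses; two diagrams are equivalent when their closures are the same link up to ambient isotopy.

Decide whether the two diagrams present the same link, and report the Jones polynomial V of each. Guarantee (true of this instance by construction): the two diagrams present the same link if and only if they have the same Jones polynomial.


same link: no
V(D1) = -x^(-5/2) - x^(-1/2)  [9 crossings, <D> = A^-7 + A, w = -3]
V(D2) = x^(-9/2) - x^(-5/2) - x^(-3/2) - x^(-1/2)  [11 crossings, <D> = A^-7 + A^-3 + A - A^9, w = -3]
insight: V(x) takes 2 values over 2 diagrams, fixing the grouping


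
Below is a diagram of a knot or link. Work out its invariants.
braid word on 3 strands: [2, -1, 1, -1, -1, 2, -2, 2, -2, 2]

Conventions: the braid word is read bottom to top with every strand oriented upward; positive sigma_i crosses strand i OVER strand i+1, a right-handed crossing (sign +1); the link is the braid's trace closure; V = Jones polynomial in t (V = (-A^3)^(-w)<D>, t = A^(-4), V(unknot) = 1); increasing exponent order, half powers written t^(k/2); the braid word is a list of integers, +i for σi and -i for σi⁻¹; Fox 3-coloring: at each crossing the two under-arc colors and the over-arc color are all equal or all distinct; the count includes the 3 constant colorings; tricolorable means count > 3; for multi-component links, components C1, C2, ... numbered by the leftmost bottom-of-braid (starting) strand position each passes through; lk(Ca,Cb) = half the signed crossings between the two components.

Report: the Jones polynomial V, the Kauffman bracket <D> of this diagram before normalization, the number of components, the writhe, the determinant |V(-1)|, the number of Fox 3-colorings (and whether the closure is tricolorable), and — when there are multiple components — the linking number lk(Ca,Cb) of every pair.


V = t^-2 + 2 + t^2
<D> = A^-8 + 2 + A^8 (w = 0)
3 components over 10 crossings, w = 0
lk(C1,C2): 0
lk(C1,C3) = -1
linking number lk(C2,C3) = +1
3 Fox colorings among 3^10, |V(-1)| = 4: not tricolorable
why: w = 0 shifts under R1 moves; the (-A^3)^(0) factor cancels that in V


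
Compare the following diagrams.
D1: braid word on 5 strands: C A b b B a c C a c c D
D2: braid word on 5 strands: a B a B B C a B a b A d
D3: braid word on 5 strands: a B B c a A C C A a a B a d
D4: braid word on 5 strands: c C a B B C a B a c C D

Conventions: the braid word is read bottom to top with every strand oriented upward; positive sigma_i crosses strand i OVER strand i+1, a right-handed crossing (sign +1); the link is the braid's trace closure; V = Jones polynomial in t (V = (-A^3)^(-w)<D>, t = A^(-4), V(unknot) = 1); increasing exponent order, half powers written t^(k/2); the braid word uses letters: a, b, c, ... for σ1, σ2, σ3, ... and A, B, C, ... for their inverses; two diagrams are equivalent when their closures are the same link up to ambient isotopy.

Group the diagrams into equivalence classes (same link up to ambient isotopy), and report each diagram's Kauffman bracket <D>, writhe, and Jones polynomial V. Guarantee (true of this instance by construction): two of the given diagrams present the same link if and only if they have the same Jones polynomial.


classes: {D1} | {D2, D3, D4}
V(D1) = 1  [12 crossings, <D> = A^6, w = +2]
V(D2) = -t^-3 + 2t^-2 - 2t^-1 + 3 - 2t + 2t^2 - t^3  [12 crossings, <D> = -A^-12 + 2A^-8 - 2A^-4 + 3 - 2A^4 + 2A^8 - A^12, w = 0]
V(D3) = -t^-3 + 2t^-2 - 2t^-1 + 3 - 2t + 2t^2 - t^3  [14 crossings, <D> = -A^-12 + 2A^-8 - 2A^-4 + 3 - 2A^4 + 2A^8 - A^12, w = 0]
D4 (bracket -A^-18 + 2A^-14 - 2A^-10 + 3A^-6 - 2A^-2 + 2A^2 - A^6; 12 crossings at w = -2): V = -t^-3 + 2t^-2 - 2t^-1 + 3 - 2t + 2t^2 - t^3
insight: comparing 4 Jones polynomials yields 2 groups


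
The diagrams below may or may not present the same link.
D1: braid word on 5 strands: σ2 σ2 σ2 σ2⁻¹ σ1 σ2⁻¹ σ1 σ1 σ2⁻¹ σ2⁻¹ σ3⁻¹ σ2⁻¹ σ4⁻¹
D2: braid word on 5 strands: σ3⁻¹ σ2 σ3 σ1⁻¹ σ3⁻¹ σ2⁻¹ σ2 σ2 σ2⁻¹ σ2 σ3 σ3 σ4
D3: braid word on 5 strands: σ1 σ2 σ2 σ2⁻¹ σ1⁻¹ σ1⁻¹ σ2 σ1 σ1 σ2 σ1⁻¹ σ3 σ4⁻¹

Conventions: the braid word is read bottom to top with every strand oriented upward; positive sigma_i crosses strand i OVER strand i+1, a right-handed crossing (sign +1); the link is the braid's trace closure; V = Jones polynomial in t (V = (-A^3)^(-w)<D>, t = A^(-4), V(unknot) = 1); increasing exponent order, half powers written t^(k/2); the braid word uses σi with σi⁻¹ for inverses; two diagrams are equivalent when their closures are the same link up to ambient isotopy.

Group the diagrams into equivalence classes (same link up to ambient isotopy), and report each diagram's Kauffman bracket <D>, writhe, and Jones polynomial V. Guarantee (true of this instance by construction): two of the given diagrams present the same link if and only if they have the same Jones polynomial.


grouping into links: {D1} | {D2} | {D3}
V(D1) = -t^(-3/2) + t^(-1/2) - 2t^(1/2) + t^(3/2) - 2t^(5/2) + t^(7/2)  (w -1, c 13, <D> = -A^-17 + 2A^-13 - A^-9 + 2A^-5 - A^-1 + A^3)
D2 (bracket A^-1 + A^7; 13 crossings at w = +3): V = -t^(1/2) - t^(5/2)
V(D3) = -2t^(1/2) + t^(3/2) - 2t^(5/2) + t^(7/2) - t^(9/2) + t^(11/2)  [13 crossings, <D> = -A^-13 + A^-9 - A^-5 + 2A^-1 - A^3 + 2A^7, w = +3]
why: comparing 3 Jones polynomials yields 3 groups


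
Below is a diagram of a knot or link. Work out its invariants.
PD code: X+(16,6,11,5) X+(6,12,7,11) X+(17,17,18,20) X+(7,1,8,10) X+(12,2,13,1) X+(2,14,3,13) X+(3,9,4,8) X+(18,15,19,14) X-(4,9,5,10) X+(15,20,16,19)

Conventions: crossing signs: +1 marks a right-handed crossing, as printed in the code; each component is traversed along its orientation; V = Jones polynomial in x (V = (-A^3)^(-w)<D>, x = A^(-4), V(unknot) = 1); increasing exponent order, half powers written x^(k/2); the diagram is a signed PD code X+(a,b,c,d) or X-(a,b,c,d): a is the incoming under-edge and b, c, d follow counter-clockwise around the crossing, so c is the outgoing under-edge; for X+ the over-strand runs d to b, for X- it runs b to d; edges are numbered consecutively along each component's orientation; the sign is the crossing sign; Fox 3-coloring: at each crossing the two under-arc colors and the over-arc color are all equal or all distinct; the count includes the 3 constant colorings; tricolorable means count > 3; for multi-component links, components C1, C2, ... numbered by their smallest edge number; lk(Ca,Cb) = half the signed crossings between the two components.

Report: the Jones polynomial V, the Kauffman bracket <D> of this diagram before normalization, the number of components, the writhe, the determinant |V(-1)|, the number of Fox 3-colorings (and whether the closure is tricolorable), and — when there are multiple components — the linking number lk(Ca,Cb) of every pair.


V(x) = x^2 + 2x^4 - x^5 + 2x^6 - x^7 + x^8
bracket: A^-8 - A^-4 + 2 - A^4 + 2A^8 + A^16, w = +8
3 components, writhe +8, over 10 crossings
lk(C1,C2) = +2
linking number lk(C1,C3) = 0
lk(C2,C3): +1
det 8, colorings 3 of 3^10 — not tricolorable
observation: |V(-1)| = 8: so not tricolorable, since 3 does not divide 8
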